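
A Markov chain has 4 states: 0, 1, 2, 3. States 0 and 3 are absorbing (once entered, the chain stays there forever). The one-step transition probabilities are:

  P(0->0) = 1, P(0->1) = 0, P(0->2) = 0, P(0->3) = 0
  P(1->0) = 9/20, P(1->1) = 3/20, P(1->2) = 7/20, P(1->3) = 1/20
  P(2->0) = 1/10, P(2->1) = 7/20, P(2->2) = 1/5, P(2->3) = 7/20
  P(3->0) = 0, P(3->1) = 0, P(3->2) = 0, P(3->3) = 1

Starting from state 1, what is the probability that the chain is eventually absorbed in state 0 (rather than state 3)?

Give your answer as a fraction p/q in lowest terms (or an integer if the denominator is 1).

Answer: 158/223

Derivation:
Let a_i = P(absorbed in 0 | start in state i).
Boundary conditions: a_0 = 1, a_3 = 0.
For each transient state i, a_i = sum_j P(i->j) * a_j:
  a_1 = 9/20*a_0 + 3/20*a_1 + 7/20*a_2 + 1/20*a_3
  a_2 = 1/10*a_0 + 7/20*a_1 + 1/5*a_2 + 7/20*a_3

Substituting a_0 = 1 and a_3 = 0, rearrange to (I - Q) a = r where r[i] = P(i -> 0):
  [17/20, -7/20] . (a_1, a_2) = 9/20
  [-7/20, 4/5] . (a_1, a_2) = 1/10

Solving yields:
  a_1 = 158/223
  a_2 = 97/223

Starting state is 1, so the absorption probability is a_1 = 158/223.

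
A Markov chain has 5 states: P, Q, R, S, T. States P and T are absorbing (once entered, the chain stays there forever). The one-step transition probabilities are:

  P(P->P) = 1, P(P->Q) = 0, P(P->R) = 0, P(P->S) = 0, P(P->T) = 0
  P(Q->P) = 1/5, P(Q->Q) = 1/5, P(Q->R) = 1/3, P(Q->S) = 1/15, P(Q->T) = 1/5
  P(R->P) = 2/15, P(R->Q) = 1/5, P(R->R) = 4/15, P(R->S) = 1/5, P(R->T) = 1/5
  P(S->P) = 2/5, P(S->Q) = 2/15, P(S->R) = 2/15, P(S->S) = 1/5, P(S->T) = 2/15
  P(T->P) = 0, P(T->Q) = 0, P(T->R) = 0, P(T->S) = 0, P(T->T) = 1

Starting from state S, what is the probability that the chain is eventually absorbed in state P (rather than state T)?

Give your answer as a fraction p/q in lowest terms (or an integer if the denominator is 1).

Answer: 61/91

Derivation:
Let a_i = P(absorbed in P | start in state i).
Boundary conditions: a_P = 1, a_T = 0.
For each transient state i, a_i = sum_j P(i->j) * a_j:
  a_Q = 1/5*a_P + 1/5*a_Q + 1/3*a_R + 1/15*a_S + 1/5*a_T
  a_R = 2/15*a_P + 1/5*a_Q + 4/15*a_R + 1/5*a_S + 1/5*a_T
  a_S = 2/5*a_P + 2/15*a_Q + 2/15*a_R + 1/5*a_S + 2/15*a_T

Substituting a_P = 1 and a_T = 0, rearrange to (I - Q) a = r where r[i] = P(i -> P):
  [4/5, -1/3, -1/15] . (a_Q, a_R, a_S) = 1/5
  [-1/5, 11/15, -1/5] . (a_Q, a_R, a_S) = 2/15
  [-2/15, -2/15, 4/5] . (a_Q, a_R, a_S) = 2/5

Solving yields:
  a_Q = 47/91
  a_R = 46/91
  a_S = 61/91

Starting state is S, so the absorption probability is a_S = 61/91.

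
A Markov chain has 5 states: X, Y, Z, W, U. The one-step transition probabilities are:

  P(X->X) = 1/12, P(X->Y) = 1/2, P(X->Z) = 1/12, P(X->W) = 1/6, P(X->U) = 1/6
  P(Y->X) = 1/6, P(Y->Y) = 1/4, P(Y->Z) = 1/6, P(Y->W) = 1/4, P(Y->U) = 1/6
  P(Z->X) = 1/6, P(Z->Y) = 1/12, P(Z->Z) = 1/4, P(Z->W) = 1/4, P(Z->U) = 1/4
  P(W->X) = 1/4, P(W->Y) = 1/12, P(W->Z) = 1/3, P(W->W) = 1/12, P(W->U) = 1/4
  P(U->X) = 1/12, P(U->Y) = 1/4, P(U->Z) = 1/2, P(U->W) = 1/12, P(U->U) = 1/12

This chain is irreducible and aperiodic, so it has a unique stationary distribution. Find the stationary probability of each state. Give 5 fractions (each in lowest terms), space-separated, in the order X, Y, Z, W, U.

The stationary distribution satisfies pi = pi * P, i.e.:
  pi_X = 1/12*pi_X + 1/6*pi_Y + 1/6*pi_Z + 1/4*pi_W + 1/12*pi_U
  pi_Y = 1/2*pi_X + 1/4*pi_Y + 1/12*pi_Z + 1/12*pi_W + 1/4*pi_U
  pi_Z = 1/12*pi_X + 1/6*pi_Y + 1/4*pi_Z + 1/3*pi_W + 1/2*pi_U
  pi_W = 1/6*pi_X + 1/4*pi_Y + 1/4*pi_Z + 1/12*pi_W + 1/12*pi_U
  pi_U = 1/6*pi_X + 1/6*pi_Y + 1/4*pi_Z + 1/4*pi_W + 1/12*pi_U
with normalization: pi_X + pi_Y + pi_Z + pi_W + pi_U = 1.

Using the first 4 balance equations plus normalization, the linear system A*pi = b is:
  [-11/12, 1/6, 1/6, 1/4, 1/12] . pi = 0
  [1/2, -3/4, 1/12, 1/12, 1/4] . pi = 0
  [1/12, 1/6, -3/4, 1/3, 1/2] . pi = 0
  [1/6, 1/4, 1/4, -11/12, 1/12] . pi = 0
  [1, 1, 1, 1, 1] . pi = 1

Solving yields:
  pi_X = 1969/12873
  pi_Y = 2756/12873
  pi_Z = 3455/12873
  pi_W = 2272/12873
  pi_U = 807/4291

Verification (pi * P):
  1969/12873*1/12 + 2756/12873*1/6 + 3455/12873*1/6 + 2272/12873*1/4 + 807/4291*1/12 = 1969/12873 = pi_X  (ok)
  1969/12873*1/2 + 2756/12873*1/4 + 3455/12873*1/12 + 2272/12873*1/12 + 807/4291*1/4 = 2756/12873 = pi_Y  (ok)
  1969/12873*1/12 + 2756/12873*1/6 + 3455/12873*1/4 + 2272/12873*1/3 + 807/4291*1/2 = 3455/12873 = pi_Z  (ok)
  1969/12873*1/6 + 2756/12873*1/4 + 3455/12873*1/4 + 2272/12873*1/12 + 807/4291*1/12 = 2272/12873 = pi_W  (ok)
  1969/12873*1/6 + 2756/12873*1/6 + 3455/12873*1/4 + 2272/12873*1/4 + 807/4291*1/12 = 807/4291 = pi_U  (ok)

Answer: 1969/12873 2756/12873 3455/12873 2272/12873 807/4291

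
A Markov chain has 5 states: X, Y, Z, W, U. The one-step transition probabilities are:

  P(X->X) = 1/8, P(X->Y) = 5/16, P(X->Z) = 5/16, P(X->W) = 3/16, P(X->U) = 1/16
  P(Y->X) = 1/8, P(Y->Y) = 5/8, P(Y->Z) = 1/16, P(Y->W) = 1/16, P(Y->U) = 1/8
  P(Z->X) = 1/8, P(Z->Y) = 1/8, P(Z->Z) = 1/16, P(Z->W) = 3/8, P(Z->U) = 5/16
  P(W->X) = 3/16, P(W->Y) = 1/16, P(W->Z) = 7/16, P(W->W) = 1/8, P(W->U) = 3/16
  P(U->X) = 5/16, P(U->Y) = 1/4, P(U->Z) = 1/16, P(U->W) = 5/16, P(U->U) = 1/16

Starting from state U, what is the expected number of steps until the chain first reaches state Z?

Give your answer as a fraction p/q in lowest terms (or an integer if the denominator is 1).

Answer: 54544/9355

Derivation:
Let h_i = expected steps to first reach Z from state i.
Boundary: h_Z = 0.
First-step equations for the other states:
  h_X = 1 + 1/8*h_X + 5/16*h_Y + 5/16*h_Z + 3/16*h_W + 1/16*h_U
  h_Y = 1 + 1/8*h_X + 5/8*h_Y + 1/16*h_Z + 1/16*h_W + 1/8*h_U
  h_W = 1 + 3/16*h_X + 1/16*h_Y + 7/16*h_Z + 1/8*h_W + 3/16*h_U
  h_U = 1 + 5/16*h_X + 1/4*h_Y + 1/16*h_Z + 5/16*h_W + 1/16*h_U

Substituting h_Z = 0 and rearranging gives the linear system (I - Q) h = 1:
  [7/8, -5/16, -3/16, -1/16] . (h_X, h_Y, h_W, h_U) = 1
  [-1/8, 3/8, -1/16, -1/8] . (h_X, h_Y, h_W, h_U) = 1
  [-3/16, -1/16, 7/8, -3/16] . (h_X, h_Y, h_W, h_U) = 1
  [-5/16, -1/4, -5/16, 15/16] . (h_X, h_Y, h_W, h_U) = 1

Solving yields:
  h_X = 45456/9355
  h_Y = 12880/1871
  h_W = 7344/1871
  h_U = 54544/9355

Starting state is U, so the expected hitting time is h_U = 54544/9355.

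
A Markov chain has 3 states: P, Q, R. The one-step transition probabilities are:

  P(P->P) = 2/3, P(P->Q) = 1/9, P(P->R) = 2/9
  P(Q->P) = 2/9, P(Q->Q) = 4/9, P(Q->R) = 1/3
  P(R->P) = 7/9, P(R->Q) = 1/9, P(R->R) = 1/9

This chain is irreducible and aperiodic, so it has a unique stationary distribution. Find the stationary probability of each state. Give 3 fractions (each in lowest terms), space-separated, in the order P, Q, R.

Answer: 37/60 1/6 13/60

Derivation:
The stationary distribution satisfies pi = pi * P, i.e.:
  pi_P = 2/3*pi_P + 2/9*pi_Q + 7/9*pi_R
  pi_Q = 1/9*pi_P + 4/9*pi_Q + 1/9*pi_R
  pi_R = 2/9*pi_P + 1/3*pi_Q + 1/9*pi_R
with normalization: pi_P + pi_Q + pi_R = 1.

Using the first 2 balance equations plus normalization, the linear system A*pi = b is:
  [-1/3, 2/9, 7/9] . pi = 0
  [1/9, -5/9, 1/9] . pi = 0
  [1, 1, 1] . pi = 1

Solving yields:
  pi_P = 37/60
  pi_Q = 1/6
  pi_R = 13/60

Verification (pi * P):
  37/60*2/3 + 1/6*2/9 + 13/60*7/9 = 37/60 = pi_P  (ok)
  37/60*1/9 + 1/6*4/9 + 13/60*1/9 = 1/6 = pi_Q  (ok)
  37/60*2/9 + 1/6*1/3 + 13/60*1/9 = 13/60 = pi_R  (ok)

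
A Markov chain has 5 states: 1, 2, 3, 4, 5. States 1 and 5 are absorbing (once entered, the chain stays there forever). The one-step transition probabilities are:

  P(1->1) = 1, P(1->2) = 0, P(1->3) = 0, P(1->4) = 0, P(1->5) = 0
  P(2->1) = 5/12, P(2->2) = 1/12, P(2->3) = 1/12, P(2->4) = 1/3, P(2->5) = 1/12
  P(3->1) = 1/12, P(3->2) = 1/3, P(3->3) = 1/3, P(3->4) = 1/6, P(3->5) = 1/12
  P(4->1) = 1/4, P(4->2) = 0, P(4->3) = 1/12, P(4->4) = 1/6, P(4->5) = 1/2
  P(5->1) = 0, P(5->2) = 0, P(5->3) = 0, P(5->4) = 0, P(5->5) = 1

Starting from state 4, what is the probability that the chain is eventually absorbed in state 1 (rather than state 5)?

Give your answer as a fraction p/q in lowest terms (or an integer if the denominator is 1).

Answer: 283/802

Derivation:
Let a_i = P(absorbed in 1 | start in state i).
Boundary conditions: a_1 = 1, a_5 = 0.
For each transient state i, a_i = sum_j P(i->j) * a_j:
  a_2 = 5/12*a_1 + 1/12*a_2 + 1/12*a_3 + 1/3*a_4 + 1/12*a_5
  a_3 = 1/12*a_1 + 1/3*a_2 + 1/3*a_3 + 1/6*a_4 + 1/12*a_5
  a_4 = 1/4*a_1 + 0*a_2 + 1/12*a_3 + 1/6*a_4 + 1/2*a_5

Substituting a_1 = 1 and a_5 = 0, rearrange to (I - Q) a = r where r[i] = P(i -> 1):
  [11/12, -1/12, -1/3] . (a_2, a_3, a_4) = 5/12
  [-1/3, 2/3, -1/6] . (a_2, a_3, a_4) = 1/12
  [0, -1/12, 5/6] . (a_2, a_3, a_4) = 1/4

Solving yields:
  a_2 = 253/401
  a_3 = 212/401
  a_4 = 283/802

Starting state is 4, so the absorption probability is a_4 = 283/802.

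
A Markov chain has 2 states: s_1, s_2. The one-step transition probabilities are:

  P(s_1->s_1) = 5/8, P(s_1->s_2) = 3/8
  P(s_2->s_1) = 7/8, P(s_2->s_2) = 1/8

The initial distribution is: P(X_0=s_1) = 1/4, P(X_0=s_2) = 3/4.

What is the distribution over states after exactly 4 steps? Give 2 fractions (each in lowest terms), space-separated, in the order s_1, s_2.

Answer: 715/1024 309/1024

Derivation:
Propagating the distribution step by step (d_{t+1} = d_t * P):
d_0 = (s_1=1/4, s_2=3/4)
  d_1[s_1] = 1/4*5/8 + 3/4*7/8 = 13/16
  d_1[s_2] = 1/4*3/8 + 3/4*1/8 = 3/16
d_1 = (s_1=13/16, s_2=3/16)
  d_2[s_1] = 13/16*5/8 + 3/16*7/8 = 43/64
  d_2[s_2] = 13/16*3/8 + 3/16*1/8 = 21/64
d_2 = (s_1=43/64, s_2=21/64)
  d_3[s_1] = 43/64*5/8 + 21/64*7/8 = 181/256
  d_3[s_2] = 43/64*3/8 + 21/64*1/8 = 75/256
d_3 = (s_1=181/256, s_2=75/256)
  d_4[s_1] = 181/256*5/8 + 75/256*7/8 = 715/1024
  d_4[s_2] = 181/256*3/8 + 75/256*1/8 = 309/1024
d_4 = (s_1=715/1024, s_2=309/1024)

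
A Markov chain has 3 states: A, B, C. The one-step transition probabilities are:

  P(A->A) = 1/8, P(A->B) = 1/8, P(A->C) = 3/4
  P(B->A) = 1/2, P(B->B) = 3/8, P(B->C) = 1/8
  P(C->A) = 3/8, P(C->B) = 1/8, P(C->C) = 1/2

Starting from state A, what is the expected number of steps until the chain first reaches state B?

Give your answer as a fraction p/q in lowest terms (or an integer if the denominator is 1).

Answer: 8

Derivation:
Let h_i = expected steps to first reach B from state i.
Boundary: h_B = 0.
First-step equations for the other states:
  h_A = 1 + 1/8*h_A + 1/8*h_B + 3/4*h_C
  h_C = 1 + 3/8*h_A + 1/8*h_B + 1/2*h_C

Substituting h_B = 0 and rearranging gives the linear system (I - Q) h = 1:
  [7/8, -3/4] . (h_A, h_C) = 1
  [-3/8, 1/2] . (h_A, h_C) = 1

Solving yields:
  h_A = 8
  h_C = 8

Starting state is A, so the expected hitting time is h_A = 8.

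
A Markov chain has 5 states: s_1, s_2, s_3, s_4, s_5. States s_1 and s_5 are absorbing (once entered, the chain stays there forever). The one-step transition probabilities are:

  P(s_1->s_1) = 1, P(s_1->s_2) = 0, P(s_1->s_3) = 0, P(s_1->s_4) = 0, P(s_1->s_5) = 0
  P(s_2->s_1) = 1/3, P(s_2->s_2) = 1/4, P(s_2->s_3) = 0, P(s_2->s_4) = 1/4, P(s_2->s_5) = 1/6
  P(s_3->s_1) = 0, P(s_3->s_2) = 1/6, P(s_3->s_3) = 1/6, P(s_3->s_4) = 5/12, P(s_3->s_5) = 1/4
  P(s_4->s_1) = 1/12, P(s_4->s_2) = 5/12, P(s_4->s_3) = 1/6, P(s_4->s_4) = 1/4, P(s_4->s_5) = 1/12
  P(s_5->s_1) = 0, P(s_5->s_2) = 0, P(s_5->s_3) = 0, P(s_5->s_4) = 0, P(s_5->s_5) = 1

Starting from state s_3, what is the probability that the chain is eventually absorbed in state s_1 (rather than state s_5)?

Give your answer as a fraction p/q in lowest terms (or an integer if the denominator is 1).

Answer: 223/558

Derivation:
Let a_i = P(absorbed in s_1 | start in state i).
Boundary conditions: a_s_1 = 1, a_s_5 = 0.
For each transient state i, a_i = sum_j P(i->j) * a_j:
  a_s_2 = 1/3*a_s_1 + 1/4*a_s_2 + 0*a_s_3 + 1/4*a_s_4 + 1/6*a_s_5
  a_s_3 = 0*a_s_1 + 1/6*a_s_2 + 1/6*a_s_3 + 5/12*a_s_4 + 1/4*a_s_5
  a_s_4 = 1/12*a_s_1 + 5/12*a_s_2 + 1/6*a_s_3 + 1/4*a_s_4 + 1/12*a_s_5

Substituting a_s_1 = 1 and a_s_5 = 0, rearrange to (I - Q) a = r where r[i] = P(i -> s_1):
  [3/4, 0, -1/4] . (a_s_2, a_s_3, a_s_4) = 1/3
  [-1/6, 5/6, -5/12] . (a_s_2, a_s_3, a_s_4) = 0
  [-5/12, -1/6, 3/4] . (a_s_2, a_s_3, a_s_4) = 1/12

Solving yields:
  a_s_2 = 175/279
  a_s_3 = 223/558
  a_s_4 = 17/31

Starting state is s_3, so the absorption probability is a_s_3 = 223/558.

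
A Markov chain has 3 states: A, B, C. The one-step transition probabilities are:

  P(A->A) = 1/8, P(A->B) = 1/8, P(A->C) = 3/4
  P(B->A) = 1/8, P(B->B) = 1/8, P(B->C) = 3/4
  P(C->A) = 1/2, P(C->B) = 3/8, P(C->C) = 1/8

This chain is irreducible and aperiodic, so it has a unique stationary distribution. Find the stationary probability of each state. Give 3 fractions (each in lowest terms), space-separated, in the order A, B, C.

The stationary distribution satisfies pi = pi * P, i.e.:
  pi_A = 1/8*pi_A + 1/8*pi_B + 1/2*pi_C
  pi_B = 1/8*pi_A + 1/8*pi_B + 3/8*pi_C
  pi_C = 3/4*pi_A + 3/4*pi_B + 1/8*pi_C
with normalization: pi_A + pi_B + pi_C = 1.

Using the first 2 balance equations plus normalization, the linear system A*pi = b is:
  [-7/8, 1/8, 1/2] . pi = 0
  [1/8, -7/8, 3/8] . pi = 0
  [1, 1, 1] . pi = 1

Solving yields:
  pi_A = 31/104
  pi_B = 25/104
  pi_C = 6/13

Verification (pi * P):
  31/104*1/8 + 25/104*1/8 + 6/13*1/2 = 31/104 = pi_A  (ok)
  31/104*1/8 + 25/104*1/8 + 6/13*3/8 = 25/104 = pi_B  (ok)
  31/104*3/4 + 25/104*3/4 + 6/13*1/8 = 6/13 = pi_C  (ok)

Answer: 31/104 25/104 6/13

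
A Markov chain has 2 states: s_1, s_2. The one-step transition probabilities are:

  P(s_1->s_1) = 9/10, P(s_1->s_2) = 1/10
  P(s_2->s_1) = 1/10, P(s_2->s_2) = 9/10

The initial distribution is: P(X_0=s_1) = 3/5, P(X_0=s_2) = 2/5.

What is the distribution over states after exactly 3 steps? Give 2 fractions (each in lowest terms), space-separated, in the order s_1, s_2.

Propagating the distribution step by step (d_{t+1} = d_t * P):
d_0 = (s_1=3/5, s_2=2/5)
  d_1[s_1] = 3/5*9/10 + 2/5*1/10 = 29/50
  d_1[s_2] = 3/5*1/10 + 2/5*9/10 = 21/50
d_1 = (s_1=29/50, s_2=21/50)
  d_2[s_1] = 29/50*9/10 + 21/50*1/10 = 141/250
  d_2[s_2] = 29/50*1/10 + 21/50*9/10 = 109/250
d_2 = (s_1=141/250, s_2=109/250)
  d_3[s_1] = 141/250*9/10 + 109/250*1/10 = 689/1250
  d_3[s_2] = 141/250*1/10 + 109/250*9/10 = 561/1250
d_3 = (s_1=689/1250, s_2=561/1250)

Answer: 689/1250 561/1250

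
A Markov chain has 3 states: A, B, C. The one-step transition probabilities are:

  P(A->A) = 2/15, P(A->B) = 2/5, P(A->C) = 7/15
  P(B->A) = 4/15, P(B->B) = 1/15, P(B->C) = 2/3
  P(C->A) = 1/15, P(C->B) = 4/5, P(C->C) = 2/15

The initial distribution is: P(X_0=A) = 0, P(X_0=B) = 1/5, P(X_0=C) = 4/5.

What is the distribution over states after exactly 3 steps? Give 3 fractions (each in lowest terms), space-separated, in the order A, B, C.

Answer: 2294/16875 8677/16875 656/1875

Derivation:
Propagating the distribution step by step (d_{t+1} = d_t * P):
d_0 = (A=0, B=1/5, C=4/5)
  d_1[A] = 0*2/15 + 1/5*4/15 + 4/5*1/15 = 8/75
  d_1[B] = 0*2/5 + 1/5*1/15 + 4/5*4/5 = 49/75
  d_1[C] = 0*7/15 + 1/5*2/3 + 4/5*2/15 = 6/25
d_1 = (A=8/75, B=49/75, C=6/25)
  d_2[A] = 8/75*2/15 + 49/75*4/15 + 6/25*1/15 = 46/225
  d_2[B] = 8/75*2/5 + 49/75*1/15 + 6/25*4/5 = 313/1125
  d_2[C] = 8/75*7/15 + 49/75*2/3 + 6/25*2/15 = 194/375
d_2 = (A=46/225, B=313/1125, C=194/375)
  d_3[A] = 46/225*2/15 + 313/1125*4/15 + 194/375*1/15 = 2294/16875
  d_3[B] = 46/225*2/5 + 313/1125*1/15 + 194/375*4/5 = 8677/16875
  d_3[C] = 46/225*7/15 + 313/1125*2/3 + 194/375*2/15 = 656/1875
d_3 = (A=2294/16875, B=8677/16875, C=656/1875)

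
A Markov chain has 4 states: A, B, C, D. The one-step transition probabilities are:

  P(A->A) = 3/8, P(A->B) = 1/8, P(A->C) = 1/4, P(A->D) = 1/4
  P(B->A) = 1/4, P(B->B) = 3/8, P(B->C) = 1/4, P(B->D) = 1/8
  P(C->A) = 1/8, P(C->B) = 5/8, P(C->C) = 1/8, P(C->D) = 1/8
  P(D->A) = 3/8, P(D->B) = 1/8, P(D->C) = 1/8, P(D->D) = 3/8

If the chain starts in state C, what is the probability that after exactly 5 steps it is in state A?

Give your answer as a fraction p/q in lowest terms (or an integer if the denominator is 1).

Computing P^5 by repeated multiplication:
P^1 =
  A: [3/8, 1/8, 1/4, 1/4]
  B: [1/4, 3/8, 1/4, 1/8]
  C: [1/8, 5/8, 1/8, 1/8]
  D: [3/8, 1/8, 1/8, 3/8]
P^2 =
  A: [19/64, 9/32, 3/16, 15/64]
  B: [17/64, 11/32, 13/64, 3/16]
  C: [17/64, 11/32, 7/32, 11/64]
  D: [21/64, 7/32, 3/16, 17/64]
P^3 =
  A: [75/256, 37/128, 101/512, 113/512]
  B: [9/32, 5/16, 103/512, 105/512]
  C: [71/256, 41/128, 103/512, 103/512]
  D: [77/256, 35/128, 99/512, 119/512]
P^4 =
  A: [593/2048, 303/1024, 405/2048, 111/512]
  B: [585/2048, 311/1024, 51/256, 433/2048]
  C: [583/2048, 313/1024, 409/2048, 215/1024]
  D: [599/2048, 297/1024, 403/2048, 113/512]
P^5 =
  A: [591/2048, 305/1024, 3247/16384, 3529/16384]
  B: [2353/8192, 1231/4096, 3255/16384, 3499/16384]
  C: [1175/4096, 617/2048, 3257/16384, 3491/16384]
  D: [593/2048, 303/1024, 3241/16384, 3551/16384]

(P^5)[C -> A] = 1175/4096

Answer: 1175/4096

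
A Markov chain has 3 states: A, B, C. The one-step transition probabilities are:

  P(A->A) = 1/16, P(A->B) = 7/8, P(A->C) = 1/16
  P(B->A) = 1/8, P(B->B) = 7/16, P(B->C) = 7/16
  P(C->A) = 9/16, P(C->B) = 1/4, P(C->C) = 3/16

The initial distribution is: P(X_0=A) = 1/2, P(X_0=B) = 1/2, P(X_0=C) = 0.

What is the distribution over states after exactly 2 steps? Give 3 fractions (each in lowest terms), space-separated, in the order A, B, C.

Propagating the distribution step by step (d_{t+1} = d_t * P):
d_0 = (A=1/2, B=1/2, C=0)
  d_1[A] = 1/2*1/16 + 1/2*1/8 + 0*9/16 = 3/32
  d_1[B] = 1/2*7/8 + 1/2*7/16 + 0*1/4 = 21/32
  d_1[C] = 1/2*1/16 + 1/2*7/16 + 0*3/16 = 1/4
d_1 = (A=3/32, B=21/32, C=1/4)
  d_2[A] = 3/32*1/16 + 21/32*1/8 + 1/4*9/16 = 117/512
  d_2[B] = 3/32*7/8 + 21/32*7/16 + 1/4*1/4 = 221/512
  d_2[C] = 3/32*1/16 + 21/32*7/16 + 1/4*3/16 = 87/256
d_2 = (A=117/512, B=221/512, C=87/256)

Answer: 117/512 221/512 87/256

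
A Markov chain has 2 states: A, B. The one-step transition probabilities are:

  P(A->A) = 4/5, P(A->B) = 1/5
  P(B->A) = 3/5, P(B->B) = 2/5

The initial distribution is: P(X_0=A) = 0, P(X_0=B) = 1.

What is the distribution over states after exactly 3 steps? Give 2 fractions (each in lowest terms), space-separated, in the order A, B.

Propagating the distribution step by step (d_{t+1} = d_t * P):
d_0 = (A=0, B=1)
  d_1[A] = 0*4/5 + 1*3/5 = 3/5
  d_1[B] = 0*1/5 + 1*2/5 = 2/5
d_1 = (A=3/5, B=2/5)
  d_2[A] = 3/5*4/5 + 2/5*3/5 = 18/25
  d_2[B] = 3/5*1/5 + 2/5*2/5 = 7/25
d_2 = (A=18/25, B=7/25)
  d_3[A] = 18/25*4/5 + 7/25*3/5 = 93/125
  d_3[B] = 18/25*1/5 + 7/25*2/5 = 32/125
d_3 = (A=93/125, B=32/125)

Answer: 93/125 32/125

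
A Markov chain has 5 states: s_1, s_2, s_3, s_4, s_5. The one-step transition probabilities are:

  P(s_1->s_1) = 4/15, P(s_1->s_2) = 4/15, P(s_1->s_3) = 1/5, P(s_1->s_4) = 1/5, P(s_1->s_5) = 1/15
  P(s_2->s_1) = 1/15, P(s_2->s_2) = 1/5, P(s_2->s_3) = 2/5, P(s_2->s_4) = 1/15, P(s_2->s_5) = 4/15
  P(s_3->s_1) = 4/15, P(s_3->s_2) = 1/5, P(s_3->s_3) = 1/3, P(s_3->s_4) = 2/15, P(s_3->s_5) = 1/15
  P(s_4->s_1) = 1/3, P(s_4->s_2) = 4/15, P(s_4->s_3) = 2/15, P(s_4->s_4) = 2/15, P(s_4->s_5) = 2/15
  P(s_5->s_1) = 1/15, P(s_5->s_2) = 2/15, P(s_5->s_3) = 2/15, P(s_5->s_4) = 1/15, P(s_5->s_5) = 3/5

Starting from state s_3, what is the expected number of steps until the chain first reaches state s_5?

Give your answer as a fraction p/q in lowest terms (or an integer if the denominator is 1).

Answer: 8560/1031

Derivation:
Let h_i = expected steps to first reach s_5 from state i.
Boundary: h_s_5 = 0.
First-step equations for the other states:
  h_s_1 = 1 + 4/15*h_s_1 + 4/15*h_s_2 + 1/5*h_s_3 + 1/5*h_s_4 + 1/15*h_s_5
  h_s_2 = 1 + 1/15*h_s_1 + 1/5*h_s_2 + 2/5*h_s_3 + 1/15*h_s_4 + 4/15*h_s_5
  h_s_3 = 1 + 4/15*h_s_1 + 1/5*h_s_2 + 1/3*h_s_3 + 2/15*h_s_4 + 1/15*h_s_5
  h_s_4 = 1 + 1/3*h_s_1 + 4/15*h_s_2 + 2/15*h_s_3 + 2/15*h_s_4 + 2/15*h_s_5

Substituting h_s_5 = 0 and rearranging gives the linear system (I - Q) h = 1:
  [11/15, -4/15, -1/5, -1/5] . (h_s_1, h_s_2, h_s_3, h_s_4) = 1
  [-1/15, 4/5, -2/5, -1/15] . (h_s_1, h_s_2, h_s_3, h_s_4) = 1
  [-4/15, -1/5, 2/3, -2/15] . (h_s_1, h_s_2, h_s_3, h_s_4) = 1
  [-1/3, -4/15, -2/15, 13/15] . (h_s_1, h_s_2, h_s_3, h_s_4) = 1

Solving yields:
  h_s_1 = 8405/1031
  h_s_2 = 6925/1031
  h_s_3 = 8560/1031
  h_s_4 = 7870/1031

Starting state is s_3, so the expected hitting time is h_s_3 = 8560/1031.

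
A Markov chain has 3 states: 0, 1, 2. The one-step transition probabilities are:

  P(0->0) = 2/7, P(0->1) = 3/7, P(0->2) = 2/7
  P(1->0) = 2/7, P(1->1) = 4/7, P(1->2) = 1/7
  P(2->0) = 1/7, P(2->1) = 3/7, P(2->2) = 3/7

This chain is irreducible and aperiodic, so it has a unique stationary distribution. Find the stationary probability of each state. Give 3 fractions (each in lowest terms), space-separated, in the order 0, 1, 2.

The stationary distribution satisfies pi = pi * P, i.e.:
  pi_0 = 2/7*pi_0 + 2/7*pi_1 + 1/7*pi_2
  pi_1 = 3/7*pi_0 + 4/7*pi_1 + 3/7*pi_2
  pi_2 = 2/7*pi_0 + 1/7*pi_1 + 3/7*pi_2
with normalization: pi_0 + pi_1 + pi_2 = 1.

Using the first 2 balance equations plus normalization, the linear system A*pi = b is:
  [-5/7, 2/7, 1/7] . pi = 0
  [3/7, -3/7, 3/7] . pi = 0
  [1, 1, 1] . pi = 1

Solving yields:
  pi_0 = 1/4
  pi_1 = 1/2
  pi_2 = 1/4

Verification (pi * P):
  1/4*2/7 + 1/2*2/7 + 1/4*1/7 = 1/4 = pi_0  (ok)
  1/4*3/7 + 1/2*4/7 + 1/4*3/7 = 1/2 = pi_1  (ok)
  1/4*2/7 + 1/2*1/7 + 1/4*3/7 = 1/4 = pi_2  (ok)

Answer: 1/4 1/2 1/4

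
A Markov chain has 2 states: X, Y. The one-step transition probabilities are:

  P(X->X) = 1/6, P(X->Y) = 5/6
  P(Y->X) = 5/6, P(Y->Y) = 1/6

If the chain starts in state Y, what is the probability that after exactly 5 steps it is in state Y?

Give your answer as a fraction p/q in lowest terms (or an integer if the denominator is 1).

Computing P^5 by repeated multiplication:
P^1 =
  X: [1/6, 5/6]
  Y: [5/6, 1/6]
P^2 =
  X: [13/18, 5/18]
  Y: [5/18, 13/18]
P^3 =
  X: [19/54, 35/54]
  Y: [35/54, 19/54]
P^4 =
  X: [97/162, 65/162]
  Y: [65/162, 97/162]
P^5 =
  X: [211/486, 275/486]
  Y: [275/486, 211/486]

(P^5)[Y -> Y] = 211/486

Answer: 211/486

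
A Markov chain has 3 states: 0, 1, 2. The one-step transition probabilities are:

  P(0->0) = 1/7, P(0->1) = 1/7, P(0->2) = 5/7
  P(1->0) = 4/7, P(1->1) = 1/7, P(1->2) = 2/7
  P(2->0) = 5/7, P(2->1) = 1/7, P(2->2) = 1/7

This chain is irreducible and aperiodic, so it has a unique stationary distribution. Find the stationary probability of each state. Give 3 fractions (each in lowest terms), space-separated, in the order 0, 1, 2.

Answer: 34/77 1/7 32/77

Derivation:
The stationary distribution satisfies pi = pi * P, i.e.:
  pi_0 = 1/7*pi_0 + 4/7*pi_1 + 5/7*pi_2
  pi_1 = 1/7*pi_0 + 1/7*pi_1 + 1/7*pi_2
  pi_2 = 5/7*pi_0 + 2/7*pi_1 + 1/7*pi_2
with normalization: pi_0 + pi_1 + pi_2 = 1.

Using the first 2 balance equations plus normalization, the linear system A*pi = b is:
  [-6/7, 4/7, 5/7] . pi = 0
  [1/7, -6/7, 1/7] . pi = 0
  [1, 1, 1] . pi = 1

Solving yields:
  pi_0 = 34/77
  pi_1 = 1/7
  pi_2 = 32/77

Verification (pi * P):
  34/77*1/7 + 1/7*4/7 + 32/77*5/7 = 34/77 = pi_0  (ok)
  34/77*1/7 + 1/7*1/7 + 32/77*1/7 = 1/7 = pi_1  (ok)
  34/77*5/7 + 1/7*2/7 + 32/77*1/7 = 32/77 = pi_2  (ok)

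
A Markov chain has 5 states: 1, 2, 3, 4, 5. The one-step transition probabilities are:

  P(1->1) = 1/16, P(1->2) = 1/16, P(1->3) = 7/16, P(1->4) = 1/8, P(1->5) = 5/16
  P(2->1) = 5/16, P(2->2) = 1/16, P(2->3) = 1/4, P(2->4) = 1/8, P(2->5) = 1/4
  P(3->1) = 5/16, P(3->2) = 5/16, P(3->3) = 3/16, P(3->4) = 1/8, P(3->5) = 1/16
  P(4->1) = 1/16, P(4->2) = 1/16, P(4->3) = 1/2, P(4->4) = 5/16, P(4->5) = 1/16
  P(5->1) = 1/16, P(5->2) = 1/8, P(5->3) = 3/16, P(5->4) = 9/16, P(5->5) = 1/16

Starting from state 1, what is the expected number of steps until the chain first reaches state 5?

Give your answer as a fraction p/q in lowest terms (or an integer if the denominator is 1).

Answer: 4316/781

Derivation:
Let h_i = expected steps to first reach 5 from state i.
Boundary: h_5 = 0.
First-step equations for the other states:
  h_1 = 1 + 1/16*h_1 + 1/16*h_2 + 7/16*h_3 + 1/8*h_4 + 5/16*h_5
  h_2 = 1 + 5/16*h_1 + 1/16*h_2 + 1/4*h_3 + 1/8*h_4 + 1/4*h_5
  h_3 = 1 + 5/16*h_1 + 5/16*h_2 + 3/16*h_3 + 1/8*h_4 + 1/16*h_5
  h_4 = 1 + 1/16*h_1 + 1/16*h_2 + 1/2*h_3 + 5/16*h_4 + 1/16*h_5

Substituting h_5 = 0 and rearranging gives the linear system (I - Q) h = 1:
  [15/16, -1/16, -7/16, -1/8] . (h_1, h_2, h_3, h_4) = 1
  [-5/16, 15/16, -1/4, -1/8] . (h_1, h_2, h_3, h_4) = 1
  [-5/16, -5/16, 13/16, -1/8] . (h_1, h_2, h_3, h_4) = 1
  [-1/16, -1/16, -1/2, 11/16] . (h_1, h_2, h_3, h_4) = 1

Solving yields:
  h_1 = 4316/781
  h_2 = 4420/781
  h_3 = 5200/781
  h_4 = 5712/781

Starting state is 1, so the expected hitting time is h_1 = 4316/781.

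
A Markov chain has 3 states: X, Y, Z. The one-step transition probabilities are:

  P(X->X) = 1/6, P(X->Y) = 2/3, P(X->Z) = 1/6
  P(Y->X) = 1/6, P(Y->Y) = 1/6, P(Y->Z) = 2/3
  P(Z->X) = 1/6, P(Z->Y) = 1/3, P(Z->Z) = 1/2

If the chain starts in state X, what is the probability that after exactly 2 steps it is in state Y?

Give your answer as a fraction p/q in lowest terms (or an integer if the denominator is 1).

Computing P^2 by repeated multiplication:
P^1 =
  X: [1/6, 2/3, 1/6]
  Y: [1/6, 1/6, 2/3]
  Z: [1/6, 1/3, 1/2]
P^2 =
  X: [1/6, 5/18, 5/9]
  Y: [1/6, 13/36, 17/36]
  Z: [1/6, 1/3, 1/2]

(P^2)[X -> Y] = 5/18

Answer: 5/18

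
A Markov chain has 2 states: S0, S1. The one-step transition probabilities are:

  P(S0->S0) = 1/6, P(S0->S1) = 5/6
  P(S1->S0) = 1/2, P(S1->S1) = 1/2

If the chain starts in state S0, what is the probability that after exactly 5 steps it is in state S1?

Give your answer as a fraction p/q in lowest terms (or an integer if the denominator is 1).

Answer: 305/486

Derivation:
Computing P^5 by repeated multiplication:
P^1 =
  S0: [1/6, 5/6]
  S1: [1/2, 1/2]
P^2 =
  S0: [4/9, 5/9]
  S1: [1/3, 2/3]
P^3 =
  S0: [19/54, 35/54]
  S1: [7/18, 11/18]
P^4 =
  S0: [31/81, 50/81]
  S1: [10/27, 17/27]
P^5 =
  S0: [181/486, 305/486]
  S1: [61/162, 101/162]

(P^5)[S0 -> S1] = 305/486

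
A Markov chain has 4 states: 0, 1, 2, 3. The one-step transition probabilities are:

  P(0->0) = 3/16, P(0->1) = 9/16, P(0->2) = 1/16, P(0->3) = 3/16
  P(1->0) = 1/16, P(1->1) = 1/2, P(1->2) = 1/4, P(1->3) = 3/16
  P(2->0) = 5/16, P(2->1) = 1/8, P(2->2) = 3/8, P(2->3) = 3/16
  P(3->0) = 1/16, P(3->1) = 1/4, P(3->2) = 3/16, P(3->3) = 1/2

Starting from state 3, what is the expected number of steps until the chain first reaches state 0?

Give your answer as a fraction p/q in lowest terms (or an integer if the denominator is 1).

Answer: 1264/159

Derivation:
Let h_i = expected steps to first reach 0 from state i.
Boundary: h_0 = 0.
First-step equations for the other states:
  h_1 = 1 + 1/16*h_0 + 1/2*h_1 + 1/4*h_2 + 3/16*h_3
  h_2 = 1 + 5/16*h_0 + 1/8*h_1 + 3/8*h_2 + 3/16*h_3
  h_3 = 1 + 1/16*h_0 + 1/4*h_1 + 3/16*h_2 + 1/2*h_3

Substituting h_0 = 0 and rearranging gives the linear system (I - Q) h = 1:
  [1/2, -1/4, -3/16] . (h_1, h_2, h_3) = 1
  [-1/8, 5/8, -3/16] . (h_1, h_2, h_3) = 1
  [-1/4, -3/16, 1/2] . (h_1, h_2, h_3) = 1

Solving yields:
  h_1 = 1232/159
  h_2 = 880/159
  h_3 = 1264/159

Starting state is 3, so the expected hitting time is h_3 = 1264/159.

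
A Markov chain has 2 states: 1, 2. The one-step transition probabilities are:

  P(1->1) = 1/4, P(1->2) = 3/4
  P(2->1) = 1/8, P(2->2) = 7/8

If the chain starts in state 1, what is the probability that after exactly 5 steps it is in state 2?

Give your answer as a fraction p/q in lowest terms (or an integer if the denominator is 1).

Computing P^5 by repeated multiplication:
P^1 =
  1: [1/4, 3/4]
  2: [1/8, 7/8]
P^2 =
  1: [5/32, 27/32]
  2: [9/64, 55/64]
P^3 =
  1: [37/256, 219/256]
  2: [73/512, 439/512]
P^4 =
  1: [293/2048, 1755/2048]
  2: [585/4096, 3511/4096]
P^5 =
  1: [2341/16384, 14043/16384]
  2: [4681/32768, 28087/32768]

(P^5)[1 -> 2] = 14043/16384

Answer: 14043/16384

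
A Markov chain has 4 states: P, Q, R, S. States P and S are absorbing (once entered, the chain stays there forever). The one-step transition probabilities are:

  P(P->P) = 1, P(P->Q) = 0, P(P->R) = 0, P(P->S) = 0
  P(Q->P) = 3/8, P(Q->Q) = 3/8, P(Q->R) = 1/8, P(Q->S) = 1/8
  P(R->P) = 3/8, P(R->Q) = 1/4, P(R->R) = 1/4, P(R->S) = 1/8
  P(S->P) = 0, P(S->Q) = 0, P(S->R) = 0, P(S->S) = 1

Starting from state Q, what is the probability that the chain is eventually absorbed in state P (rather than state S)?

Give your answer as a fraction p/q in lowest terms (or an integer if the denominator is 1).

Answer: 3/4

Derivation:
Let a_i = P(absorbed in P | start in state i).
Boundary conditions: a_P = 1, a_S = 0.
For each transient state i, a_i = sum_j P(i->j) * a_j:
  a_Q = 3/8*a_P + 3/8*a_Q + 1/8*a_R + 1/8*a_S
  a_R = 3/8*a_P + 1/4*a_Q + 1/4*a_R + 1/8*a_S

Substituting a_P = 1 and a_S = 0, rearrange to (I - Q) a = r where r[i] = P(i -> P):
  [5/8, -1/8] . (a_Q, a_R) = 3/8
  [-1/4, 3/4] . (a_Q, a_R) = 3/8

Solving yields:
  a_Q = 3/4
  a_R = 3/4

Starting state is Q, so the absorption probability is a_Q = 3/4.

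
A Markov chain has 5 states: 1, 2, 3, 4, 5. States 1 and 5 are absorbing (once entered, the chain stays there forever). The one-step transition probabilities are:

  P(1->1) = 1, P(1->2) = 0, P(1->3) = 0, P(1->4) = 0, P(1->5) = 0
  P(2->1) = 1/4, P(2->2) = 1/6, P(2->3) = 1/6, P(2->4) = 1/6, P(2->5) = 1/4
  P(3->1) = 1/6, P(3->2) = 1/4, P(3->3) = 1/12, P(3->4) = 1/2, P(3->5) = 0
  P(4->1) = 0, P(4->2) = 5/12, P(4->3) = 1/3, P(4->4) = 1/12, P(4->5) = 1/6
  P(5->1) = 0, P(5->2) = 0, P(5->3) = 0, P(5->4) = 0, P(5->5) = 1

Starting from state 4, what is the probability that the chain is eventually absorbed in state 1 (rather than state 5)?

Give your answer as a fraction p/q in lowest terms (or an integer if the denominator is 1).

Let a_i = P(absorbed in 1 | start in state i).
Boundary conditions: a_1 = 1, a_5 = 0.
For each transient state i, a_i = sum_j P(i->j) * a_j:
  a_2 = 1/4*a_1 + 1/6*a_2 + 1/6*a_3 + 1/6*a_4 + 1/4*a_5
  a_3 = 1/6*a_1 + 1/4*a_2 + 1/12*a_3 + 1/2*a_4 + 0*a_5
  a_4 = 0*a_1 + 5/12*a_2 + 1/3*a_3 + 1/12*a_4 + 1/6*a_5

Substituting a_1 = 1 and a_5 = 0, rearrange to (I - Q) a = r where r[i] = P(i -> 1):
  [5/6, -1/6, -1/6] . (a_2, a_3, a_4) = 1/4
  [-1/4, 11/12, -1/2] . (a_2, a_3, a_4) = 1/6
  [-5/12, -1/3, 11/12] . (a_2, a_3, a_4) = 0

Solving yields:
  a_2 = 351/710
  a_3 = 389/710
  a_4 = 301/710

Starting state is 4, so the absorption probability is a_4 = 301/710.

Answer: 301/710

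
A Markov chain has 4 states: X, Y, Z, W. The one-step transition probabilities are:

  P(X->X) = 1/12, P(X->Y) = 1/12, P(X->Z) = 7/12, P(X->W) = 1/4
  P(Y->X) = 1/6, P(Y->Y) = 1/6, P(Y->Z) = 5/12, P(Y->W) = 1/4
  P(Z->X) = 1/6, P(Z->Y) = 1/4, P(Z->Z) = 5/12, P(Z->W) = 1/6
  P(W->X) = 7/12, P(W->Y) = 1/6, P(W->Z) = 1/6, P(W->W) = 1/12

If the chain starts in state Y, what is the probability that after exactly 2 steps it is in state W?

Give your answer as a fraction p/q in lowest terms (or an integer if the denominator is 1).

Computing P^2 by repeated multiplication:
P^1 =
  X: [1/12, 1/12, 7/12, 1/4]
  Y: [1/6, 1/6, 5/12, 1/4]
  Z: [1/6, 1/4, 5/12, 1/6]
  W: [7/12, 1/6, 1/6, 1/12]
P^2 =
  X: [19/72, 5/24, 53/144, 23/144]
  Y: [37/144, 3/16, 55/144, 25/144]
  Z: [2/9, 3/16, 29/72, 3/16]
  W: [11/72, 19/144, 71/144, 2/9]

(P^2)[Y -> W] = 25/144

Answer: 25/144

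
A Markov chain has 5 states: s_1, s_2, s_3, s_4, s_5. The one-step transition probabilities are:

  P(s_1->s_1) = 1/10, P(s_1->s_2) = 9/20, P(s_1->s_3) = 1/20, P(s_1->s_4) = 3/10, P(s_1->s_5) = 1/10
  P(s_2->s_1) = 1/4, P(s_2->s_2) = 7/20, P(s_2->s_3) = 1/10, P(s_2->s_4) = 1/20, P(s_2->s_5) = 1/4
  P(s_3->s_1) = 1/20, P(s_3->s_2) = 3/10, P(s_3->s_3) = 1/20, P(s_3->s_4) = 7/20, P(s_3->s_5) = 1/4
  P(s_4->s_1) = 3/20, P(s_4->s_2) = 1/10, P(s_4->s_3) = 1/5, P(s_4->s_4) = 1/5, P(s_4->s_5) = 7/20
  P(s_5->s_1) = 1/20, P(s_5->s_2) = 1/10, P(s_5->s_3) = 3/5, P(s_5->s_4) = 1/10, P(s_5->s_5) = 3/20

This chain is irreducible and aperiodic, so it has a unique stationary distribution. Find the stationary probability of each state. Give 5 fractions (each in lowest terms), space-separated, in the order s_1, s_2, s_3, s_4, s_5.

The stationary distribution satisfies pi = pi * P, i.e.:
  pi_s_1 = 1/10*pi_s_1 + 1/4*pi_s_2 + 1/20*pi_s_3 + 3/20*pi_s_4 + 1/20*pi_s_5
  pi_s_2 = 9/20*pi_s_1 + 7/20*pi_s_2 + 3/10*pi_s_3 + 1/10*pi_s_4 + 1/10*pi_s_5
  pi_s_3 = 1/20*pi_s_1 + 1/10*pi_s_2 + 1/20*pi_s_3 + 1/5*pi_s_4 + 3/5*pi_s_5
  pi_s_4 = 3/10*pi_s_1 + 1/20*pi_s_2 + 7/20*pi_s_3 + 1/5*pi_s_4 + 1/10*pi_s_5
  pi_s_5 = 1/10*pi_s_1 + 1/4*pi_s_2 + 1/4*pi_s_3 + 7/20*pi_s_4 + 3/20*pi_s_5
with normalization: pi_s_1 + pi_s_2 + pi_s_3 + pi_s_4 + pi_s_5 = 1.

Using the first 4 balance equations plus normalization, the linear system A*pi = b is:
  [-9/10, 1/4, 1/20, 3/20, 1/20] . pi = 0
  [9/20, -13/20, 3/10, 1/10, 1/10] . pi = 0
  [1/20, 1/10, -19/20, 1/5, 3/5] . pi = 0
  [3/10, 1/20, 7/20, -4/5, 1/10] . pi = 0
  [1, 1, 1, 1, 1] . pi = 1

Solving yields:
  pi_s_1 = 10521/84547
  pi_s_2 = 21031/84547
  pi_s_3 = 18181/84547
  pi_s_4 = 15614/84547
  pi_s_5 = 19200/84547

Verification (pi * P):
  10521/84547*1/10 + 21031/84547*1/4 + 18181/84547*1/20 + 15614/84547*3/20 + 19200/84547*1/20 = 10521/84547 = pi_s_1  (ok)
  10521/84547*9/20 + 21031/84547*7/20 + 18181/84547*3/10 + 15614/84547*1/10 + 19200/84547*1/10 = 21031/84547 = pi_s_2  (ok)
  10521/84547*1/20 + 21031/84547*1/10 + 18181/84547*1/20 + 15614/84547*1/5 + 19200/84547*3/5 = 18181/84547 = pi_s_3  (ok)
  10521/84547*3/10 + 21031/84547*1/20 + 18181/84547*7/20 + 15614/84547*1/5 + 19200/84547*1/10 = 15614/84547 = pi_s_4  (ok)
  10521/84547*1/10 + 21031/84547*1/4 + 18181/84547*1/4 + 15614/84547*7/20 + 19200/84547*3/20 = 19200/84547 = pi_s_5  (ok)

Answer: 10521/84547 21031/84547 18181/84547 15614/84547 19200/84547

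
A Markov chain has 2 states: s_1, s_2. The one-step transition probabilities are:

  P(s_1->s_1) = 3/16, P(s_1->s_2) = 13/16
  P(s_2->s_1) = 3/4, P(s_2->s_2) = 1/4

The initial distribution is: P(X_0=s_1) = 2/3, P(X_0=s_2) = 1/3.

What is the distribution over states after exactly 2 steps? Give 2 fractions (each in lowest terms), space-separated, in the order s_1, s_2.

Answer: 69/128 59/128

Derivation:
Propagating the distribution step by step (d_{t+1} = d_t * P):
d_0 = (s_1=2/3, s_2=1/3)
  d_1[s_1] = 2/3*3/16 + 1/3*3/4 = 3/8
  d_1[s_2] = 2/3*13/16 + 1/3*1/4 = 5/8
d_1 = (s_1=3/8, s_2=5/8)
  d_2[s_1] = 3/8*3/16 + 5/8*3/4 = 69/128
  d_2[s_2] = 3/8*13/16 + 5/8*1/4 = 59/128
d_2 = (s_1=69/128, s_2=59/128)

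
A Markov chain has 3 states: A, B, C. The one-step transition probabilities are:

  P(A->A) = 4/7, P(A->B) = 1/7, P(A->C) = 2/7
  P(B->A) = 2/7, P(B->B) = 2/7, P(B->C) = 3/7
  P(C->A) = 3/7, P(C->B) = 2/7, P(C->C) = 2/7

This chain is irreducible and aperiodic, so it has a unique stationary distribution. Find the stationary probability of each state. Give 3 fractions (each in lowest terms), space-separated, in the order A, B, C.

Answer: 19/41 9/41 13/41

Derivation:
The stationary distribution satisfies pi = pi * P, i.e.:
  pi_A = 4/7*pi_A + 2/7*pi_B + 3/7*pi_C
  pi_B = 1/7*pi_A + 2/7*pi_B + 2/7*pi_C
  pi_C = 2/7*pi_A + 3/7*pi_B + 2/7*pi_C
with normalization: pi_A + pi_B + pi_C = 1.

Using the first 2 balance equations plus normalization, the linear system A*pi = b is:
  [-3/7, 2/7, 3/7] . pi = 0
  [1/7, -5/7, 2/7] . pi = 0
  [1, 1, 1] . pi = 1

Solving yields:
  pi_A = 19/41
  pi_B = 9/41
  pi_C = 13/41

Verification (pi * P):
  19/41*4/7 + 9/41*2/7 + 13/41*3/7 = 19/41 = pi_A  (ok)
  19/41*1/7 + 9/41*2/7 + 13/41*2/7 = 9/41 = pi_B  (ok)
  19/41*2/7 + 9/41*3/7 + 13/41*2/7 = 13/41 = pi_C  (ok)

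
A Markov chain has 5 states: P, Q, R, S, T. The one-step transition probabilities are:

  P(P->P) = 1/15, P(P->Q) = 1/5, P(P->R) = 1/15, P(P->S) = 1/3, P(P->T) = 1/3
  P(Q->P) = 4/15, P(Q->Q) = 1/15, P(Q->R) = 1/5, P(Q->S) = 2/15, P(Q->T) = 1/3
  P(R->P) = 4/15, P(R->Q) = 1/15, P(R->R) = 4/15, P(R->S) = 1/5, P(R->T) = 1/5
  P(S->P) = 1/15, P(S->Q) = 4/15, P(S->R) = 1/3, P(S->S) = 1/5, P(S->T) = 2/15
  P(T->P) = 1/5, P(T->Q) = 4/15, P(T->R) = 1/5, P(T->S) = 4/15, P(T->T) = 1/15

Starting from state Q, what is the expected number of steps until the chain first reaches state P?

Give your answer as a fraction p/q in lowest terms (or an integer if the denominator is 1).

Let h_i = expected steps to first reach P from state i.
Boundary: h_P = 0.
First-step equations for the other states:
  h_Q = 1 + 4/15*h_P + 1/15*h_Q + 1/5*h_R + 2/15*h_S + 1/3*h_T
  h_R = 1 + 4/15*h_P + 1/15*h_Q + 4/15*h_R + 1/5*h_S + 1/5*h_T
  h_S = 1 + 1/15*h_P + 4/15*h_Q + 1/3*h_R + 1/5*h_S + 2/15*h_T
  h_T = 1 + 1/5*h_P + 4/15*h_Q + 1/5*h_R + 4/15*h_S + 1/15*h_T

Substituting h_P = 0 and rearranging gives the linear system (I - Q) h = 1:
  [14/15, -1/5, -2/15, -1/3] . (h_Q, h_R, h_S, h_T) = 1
  [-1/15, 11/15, -1/5, -1/5] . (h_Q, h_R, h_S, h_T) = 1
  [-4/15, -1/3, 4/5, -2/15] . (h_Q, h_R, h_S, h_T) = 1
  [-4/15, -1/5, -4/15, 14/15] . (h_Q, h_R, h_S, h_T) = 1

Solving yields:
  h_Q = 28335/6088
  h_R = 3555/761
  h_S = 33975/6088
  h_T = 7605/1522

Starting state is Q, so the expected hitting time is h_Q = 28335/6088.

Answer: 28335/6088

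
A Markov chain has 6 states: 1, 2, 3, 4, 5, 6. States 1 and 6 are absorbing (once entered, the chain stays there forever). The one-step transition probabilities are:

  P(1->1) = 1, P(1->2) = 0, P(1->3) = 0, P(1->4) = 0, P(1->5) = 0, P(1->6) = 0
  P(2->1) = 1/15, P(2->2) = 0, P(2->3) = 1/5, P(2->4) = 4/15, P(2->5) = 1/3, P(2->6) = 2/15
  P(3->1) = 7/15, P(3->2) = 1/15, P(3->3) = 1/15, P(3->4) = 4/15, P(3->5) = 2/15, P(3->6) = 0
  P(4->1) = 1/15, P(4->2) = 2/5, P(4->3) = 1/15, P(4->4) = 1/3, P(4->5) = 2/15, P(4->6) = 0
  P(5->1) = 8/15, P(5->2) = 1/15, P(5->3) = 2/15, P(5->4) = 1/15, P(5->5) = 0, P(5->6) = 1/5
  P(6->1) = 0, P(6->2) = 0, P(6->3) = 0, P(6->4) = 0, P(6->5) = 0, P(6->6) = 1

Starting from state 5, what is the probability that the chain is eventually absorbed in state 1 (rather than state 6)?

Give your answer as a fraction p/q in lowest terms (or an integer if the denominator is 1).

Let a_i = P(absorbed in 1 | start in state i).
Boundary conditions: a_1 = 1, a_6 = 0.
For each transient state i, a_i = sum_j P(i->j) * a_j:
  a_2 = 1/15*a_1 + 0*a_2 + 1/5*a_3 + 4/15*a_4 + 1/3*a_5 + 2/15*a_6
  a_3 = 7/15*a_1 + 1/15*a_2 + 1/15*a_3 + 4/15*a_4 + 2/15*a_5 + 0*a_6
  a_4 = 1/15*a_1 + 2/5*a_2 + 1/15*a_3 + 1/3*a_4 + 2/15*a_5 + 0*a_6
  a_5 = 8/15*a_1 + 1/15*a_2 + 2/15*a_3 + 1/15*a_4 + 0*a_5 + 1/5*a_6

Substituting a_1 = 1 and a_6 = 0, rearrange to (I - Q) a = r where r[i] = P(i -> 1):
  [1, -1/5, -4/15, -1/3] . (a_2, a_3, a_4, a_5) = 1/15
  [-1/15, 14/15, -4/15, -2/15] . (a_2, a_3, a_4, a_5) = 7/15
  [-2/5, -1/15, 2/3, -2/15] . (a_2, a_3, a_4, a_5) = 1/15
  [-1/15, -2/15, -1/15, 1] . (a_2, a_3, a_4, a_5) = 8/15

Solving yields:
  a_2 = 14521/21081
  a_3 = 18335/21081
  a_4 = 15796/21081
  a_5 = 15709/21081

Starting state is 5, so the absorption probability is a_5 = 15709/21081.

Answer: 15709/21081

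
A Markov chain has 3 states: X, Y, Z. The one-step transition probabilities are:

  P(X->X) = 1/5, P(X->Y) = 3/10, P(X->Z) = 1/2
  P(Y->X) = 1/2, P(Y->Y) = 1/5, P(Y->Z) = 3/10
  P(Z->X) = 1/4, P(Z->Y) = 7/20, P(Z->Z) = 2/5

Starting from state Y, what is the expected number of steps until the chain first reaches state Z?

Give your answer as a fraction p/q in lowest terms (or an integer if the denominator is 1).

Let h_i = expected steps to first reach Z from state i.
Boundary: h_Z = 0.
First-step equations for the other states:
  h_X = 1 + 1/5*h_X + 3/10*h_Y + 1/2*h_Z
  h_Y = 1 + 1/2*h_X + 1/5*h_Y + 3/10*h_Z

Substituting h_Z = 0 and rearranging gives the linear system (I - Q) h = 1:
  [4/5, -3/10] . (h_X, h_Y) = 1
  [-1/2, 4/5] . (h_X, h_Y) = 1

Solving yields:
  h_X = 110/49
  h_Y = 130/49

Starting state is Y, so the expected hitting time is h_Y = 130/49.

Answer: 130/49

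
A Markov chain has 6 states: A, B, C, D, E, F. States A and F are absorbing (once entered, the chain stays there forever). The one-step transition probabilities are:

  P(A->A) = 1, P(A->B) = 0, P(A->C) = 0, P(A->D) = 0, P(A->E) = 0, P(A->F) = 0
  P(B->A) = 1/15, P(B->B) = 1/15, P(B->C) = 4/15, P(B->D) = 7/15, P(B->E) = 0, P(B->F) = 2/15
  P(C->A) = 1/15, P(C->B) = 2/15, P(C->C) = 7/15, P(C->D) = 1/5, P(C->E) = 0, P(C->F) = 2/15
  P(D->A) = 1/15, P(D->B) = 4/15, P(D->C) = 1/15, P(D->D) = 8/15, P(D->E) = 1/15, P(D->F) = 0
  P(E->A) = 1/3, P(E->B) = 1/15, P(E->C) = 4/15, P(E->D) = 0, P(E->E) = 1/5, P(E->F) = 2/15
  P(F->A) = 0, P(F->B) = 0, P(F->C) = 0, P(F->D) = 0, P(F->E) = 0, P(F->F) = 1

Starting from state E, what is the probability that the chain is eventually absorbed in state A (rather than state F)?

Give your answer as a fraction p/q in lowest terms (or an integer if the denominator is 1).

Answer: 691/1127

Derivation:
Let a_i = P(absorbed in A | start in state i).
Boundary conditions: a_A = 1, a_F = 0.
For each transient state i, a_i = sum_j P(i->j) * a_j:
  a_B = 1/15*a_A + 1/15*a_B + 4/15*a_C + 7/15*a_D + 0*a_E + 2/15*a_F
  a_C = 1/15*a_A + 2/15*a_B + 7/15*a_C + 1/5*a_D + 0*a_E + 2/15*a_F
  a_D = 1/15*a_A + 4/15*a_B + 1/15*a_C + 8/15*a_D + 1/15*a_E + 0*a_F
  a_E = 1/3*a_A + 1/15*a_B + 4/15*a_C + 0*a_D + 1/5*a_E + 2/15*a_F

Substituting a_A = 1 and a_F = 0, rearrange to (I - Q) a = r where r[i] = P(i -> A):
  [14/15, -4/15, -7/15, 0] . (a_B, a_C, a_D, a_E) = 1/15
  [-2/15, 8/15, -1/5, 0] . (a_B, a_C, a_D, a_E) = 1/15
  [-4/15, -1/15, 7/15, -1/15] . (a_B, a_C, a_D, a_E) = 1/15
  [-1/15, -4/15, 0, 4/5] . (a_B, a_C, a_D, a_E) = 1/3

Solving yields:
  a_B = 557/1127
  a_C = 75/161
  a_D = 653/1127
  a_E = 691/1127

Starting state is E, so the absorption probability is a_E = 691/1127.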